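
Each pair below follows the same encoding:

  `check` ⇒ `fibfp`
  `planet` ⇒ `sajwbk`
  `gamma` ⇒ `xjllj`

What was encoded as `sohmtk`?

Each letter's alphabet position (a=0..z=25) is mapped through 11·x+9 mod 26 — an affine cipher.
Undoing it on sohmtk: s(18)→19·(18−9)≡15=p; o(14)→19·(14−9)≡17=r; h(7)→19·(7−9)≡14=o; m(12)→19·(12−9)≡5=f; t(19)→19·(19−9)≡8=i; k(10)→19·(10−9)≡19=t (all mod 26).

profit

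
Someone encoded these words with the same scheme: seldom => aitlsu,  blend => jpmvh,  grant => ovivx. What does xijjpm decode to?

Shifts by position in seldom: pos 0: s→a (+8), pos 1: e→i (+4), pos 2: l→t (+8), pos 3: d→l (+8), pos 4: o→s (+4), pos 5: m→u (+8) — repeating every 3. The shifts repeat in a cycle of length 3: positions 0,1,… shift by +8, +4, +8, then the pattern repeats.
Undoing it on xijjpm: x−8=p, i−4=e, j−8=b, j−8=b, p−4=l, m−8=e.

pebble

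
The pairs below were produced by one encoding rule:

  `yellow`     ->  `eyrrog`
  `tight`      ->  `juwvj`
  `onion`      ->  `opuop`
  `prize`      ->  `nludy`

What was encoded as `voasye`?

y(24)→e(4) and e(4)→y(24) fit y≡25x+2 (mod 26); the inverse of 25 mod 26 is 25. This is an affine cipher: with a=0,…,z=25, each position x becomes (25x+2) mod 26.
Reversing it on voasye: v(21)→25·(21−2)≡7=h; o(14)→25·(14−2)≡14=o; a(0)→25·(0−2)≡2=c; s(18)→25·(18−2)≡10=k; y(24)→25·(24−2)≡4=e; e(4)→25·(4−2)≡24=y (all mod 26).

hockey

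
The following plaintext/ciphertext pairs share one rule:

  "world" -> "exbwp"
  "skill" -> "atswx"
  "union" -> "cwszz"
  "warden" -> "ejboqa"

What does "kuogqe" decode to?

clever

In world: w→e is +8, o→x is +9, r→b is +10, l→w is +11 — the shift increases by 1 each position. The shift increases by 1 at each position, starting from +8: 8, 9, 10, ….
Reversing it on kuogqe: k−8=c, u−9=l, o−10=e, g−11=v, q−12=e, e−13=r.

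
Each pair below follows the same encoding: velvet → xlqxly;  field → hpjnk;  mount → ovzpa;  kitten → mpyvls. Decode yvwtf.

worry

Shifts by position in velvet: pos 0: v→x (+2), pos 1: e→l (+7), pos 2: l→q (+5), pos 3: v→x (+2), pos 4: e→l (+7), pos 5: t→y (+5) — repeating every 3. The shifts repeat in a cycle of length 3: positions 0,1,… shift by +2, +7, +5, then the pattern repeats.
Decoding yvwtf: y−2=w, v−7=o, w−5=r, t−2=r, f−7=y.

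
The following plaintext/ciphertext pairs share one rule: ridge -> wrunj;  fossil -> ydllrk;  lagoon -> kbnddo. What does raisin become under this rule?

wbrlro

r(17)→w(22) and i(8)→r(17) fit y≡15x+1 (mod 26); the inverse of 15 mod 26 is 7. This is an affine cipher: with a=0,…,z=25, each position x becomes (15x+1) mod 26.
On raisin: r(17)→15·17+1≡22=w; a(0)→15·0+1≡1=b; i(8)→15·8+1≡17=r; s(18)→15·18+1≡11=l; i(8)→15·8+1≡17=r; n(13)→15·13+1≡14=o (all mod 26).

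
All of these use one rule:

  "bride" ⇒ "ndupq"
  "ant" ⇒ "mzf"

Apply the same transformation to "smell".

Every letter moves 12 places later in the alphabet, wrapping around z→a.
On smell: s+12=e, m+12=y, e+12=q, l+12=x, l+12=x.

eyqxx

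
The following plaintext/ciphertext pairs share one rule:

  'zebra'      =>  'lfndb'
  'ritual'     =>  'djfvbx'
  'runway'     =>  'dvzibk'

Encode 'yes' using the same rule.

The shift depends on letter class: consonant z→l is +12, but vowel e→f is +1. Vowels shift forward by 1 and consonants shift forward by 12.
On yes: y(cons)+12=k, e(vowel)+1=f, s(cons)+12=e.

kfe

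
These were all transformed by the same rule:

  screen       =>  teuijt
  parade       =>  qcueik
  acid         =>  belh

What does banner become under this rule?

ccqrjx

In screen: s→t is +1, c→e is +2, r→u is +3, e→i is +4 — the shift increases by 1 each position. Letter i (0-indexed) is shifted by i+1, so successive shifts are 1, 2, 3, ….
On banner: b+1=c, a+2=c, n+3=q, n+4=r, e+5=j, r+6=x.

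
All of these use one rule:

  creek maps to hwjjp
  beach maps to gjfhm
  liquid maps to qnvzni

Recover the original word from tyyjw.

otter

Compare letters: c→h is +5, r→w is +5, e→j is +5 — a constant shift. Every letter moves 5 places later in the alphabet, wrapping around z→a.
Decoding tyyjw: t−5=o, y−5=t, y−5=t, j−5=e, w−5=r.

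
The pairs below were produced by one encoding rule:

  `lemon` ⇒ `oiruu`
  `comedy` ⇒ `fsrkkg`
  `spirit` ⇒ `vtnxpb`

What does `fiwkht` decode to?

In lemon: l→o is +3, e→i is +4, m→r is +5, o→u is +6 — the shift increases by 1 each position. Letter i (0-indexed) is shifted by i+3, so successive shifts are 3, 4, 5, ….
Undoing it on fiwkht: f−3=c, i−4=e, w−5=r, k−6=e, h−7=a, t−8=l.

cereal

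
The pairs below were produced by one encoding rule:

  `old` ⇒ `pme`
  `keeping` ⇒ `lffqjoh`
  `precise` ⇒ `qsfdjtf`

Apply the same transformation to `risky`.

sjtlz

Compare letters: o→p is +1, l→m is +1, d→e is +1 — a constant shift. Every letter moves 1 place later in the alphabet, wrapping around z→a.
Applying it to risky: r+1=s, i+1=j, s+1=t, k+1=l, y+1=z.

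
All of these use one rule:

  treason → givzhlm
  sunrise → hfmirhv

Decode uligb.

forty

This is the alphabet-reversal cipher (Atbash): a becomes z, b becomes y, etc.
Undoing it on uligb: u↔f, l↔o, i↔r, g↔t, b↔y.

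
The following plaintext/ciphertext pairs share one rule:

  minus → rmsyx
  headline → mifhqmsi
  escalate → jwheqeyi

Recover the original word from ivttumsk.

dropping

Shifts by position in minus: pos 0: m→r (+5), pos 1: i→m (+4), pos 2: n→s (+5), pos 3: u→y (+4) — repeating every 2. The shifts repeat in a cycle of length 2: positions 0,1,… shift by +5, +4, then the pattern repeats.
Reversing it on ivttumsk: i−5=d, v−4=r, t−5=o, t−4=p, u−5=p, m−4=i, s−5=n, k−4=g.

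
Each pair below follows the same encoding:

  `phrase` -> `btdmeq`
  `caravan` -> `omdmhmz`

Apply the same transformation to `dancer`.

Every letter moves 12 places later in the alphabet, wrapping around z→a.
On dancer: d+12=p, a+12=m, n+12=z, c+12=o, e+12=q, r+12=d.

pmzoqd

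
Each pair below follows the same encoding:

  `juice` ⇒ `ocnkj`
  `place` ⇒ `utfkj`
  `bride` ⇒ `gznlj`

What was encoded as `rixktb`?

It's a Vigenère-style cipher with numeric key [5,8]: position i shifts by key[i mod 2].
Reversing it on rixktb: r−5=m, i−8=a, x−5=s, k−8=c, t−5=o, b−8=t.

mascot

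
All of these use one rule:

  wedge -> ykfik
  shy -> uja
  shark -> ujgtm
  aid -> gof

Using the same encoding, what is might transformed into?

The shift depends on letter class: consonant w→y is +2, but vowel e→k is +6. The rule splits by letter class: vowels +6, consonants +2.
For might: m(cons)+2=o, i(vowel)+6=o, g(cons)+2=i, h(cons)+2=j, t(cons)+2=v.

ooijv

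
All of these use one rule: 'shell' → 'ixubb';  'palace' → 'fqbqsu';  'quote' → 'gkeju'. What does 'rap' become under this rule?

This is a Caesar cipher with shift 16.
For rap: r+16=h, a+16=q, p+16=f.

hqf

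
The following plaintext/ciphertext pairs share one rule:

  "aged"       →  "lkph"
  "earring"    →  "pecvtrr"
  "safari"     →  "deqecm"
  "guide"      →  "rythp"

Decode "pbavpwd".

Shifts by position in aged: pos 0: a→l (+11), pos 1: g→k (+4), pos 2: e→p (+11), pos 3: d→h (+4) — repeating every 2. A repeating key of period 2 is used — shifts +11, +4 over and over.
Undoing it on pbavpwd: p−11=e, b−4=x, a−11=p, v−4=r, p−11=e, w−4=s, d−11=s.

express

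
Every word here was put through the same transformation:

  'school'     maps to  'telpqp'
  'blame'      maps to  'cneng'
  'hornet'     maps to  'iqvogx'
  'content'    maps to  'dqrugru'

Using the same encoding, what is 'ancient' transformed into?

Shifts by position in school: pos 0: s→t (+1), pos 1: c→e (+2), pos 2: h→l (+4), pos 3: o→p (+1), pos 4: o→q (+2), pos 5: l→p (+4) — repeating every 3. It's a Vigenère-style cipher with numeric key [1,2,4]: position i shifts by key[i mod 3].
Applying it to ancient: a+1=b, n+2=p, c+4=g, i+1=j, e+2=g, n+4=r, t+1=u.

bpgjgru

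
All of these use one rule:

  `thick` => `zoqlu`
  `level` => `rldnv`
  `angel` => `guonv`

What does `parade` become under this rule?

In thick: t→z is +6, h→o is +7, i→q is +8, c→l is +9 — the shift increases by 1 each position. Each letter shifts forward by (position + 6), i.e. 6, 7, 8, … — the shift grows by one for each successive letter.
On parade: p+6=v, a+7=h, r+8=z, a+9=j, d+10=n, e+11=p.

vhzjnp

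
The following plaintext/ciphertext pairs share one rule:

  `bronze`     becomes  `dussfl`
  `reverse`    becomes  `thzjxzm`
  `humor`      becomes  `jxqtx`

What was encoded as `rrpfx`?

In bronze: b→d is +2, r→u is +3, o→s is +4, n→s is +5 — the shift increases by 1 each position. Letter i (0-indexed) is shifted by i+2, so successive shifts are 2, 3, 4, ….
Reversing it on rrpfx: r−2=p, r−3=o, p−4=l, f−5=a, x−6=r.

polar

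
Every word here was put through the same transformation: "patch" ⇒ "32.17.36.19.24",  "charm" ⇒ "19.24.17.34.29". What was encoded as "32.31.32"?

p is letter #16 and maps to 32: an offset of 16. Letters become their 1-based position plus 16 (so a→17, b→18, …).
Reversing it on 32.31.32: 32→(32−16)÷1=16=p, 31→(31−16)÷1=15=o, 32→(32−16)÷1=16=p.

pop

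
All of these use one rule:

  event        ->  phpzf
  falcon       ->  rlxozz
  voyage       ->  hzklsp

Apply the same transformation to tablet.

Vowels shift forward by 11 and consonants shift forward by 12.
For tablet: t(cons)+12=f, a(vowel)+11=l, b(cons)+12=n, l(cons)+12=x, e(vowel)+11=p, t(cons)+12=f.

flnxpf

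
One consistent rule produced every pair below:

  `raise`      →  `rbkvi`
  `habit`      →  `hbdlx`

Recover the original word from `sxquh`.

In raise: r→r is +0, a→b is +1, i→k is +2, s→v is +3 — the shift increases by 1 each position. The shift increases by 1 at each position, starting from +0: 0, 1, 2, ….
Undoing it on sxquh: s−0=s, x−1=w, q−2=o, u−3=r, h−4=d.

sword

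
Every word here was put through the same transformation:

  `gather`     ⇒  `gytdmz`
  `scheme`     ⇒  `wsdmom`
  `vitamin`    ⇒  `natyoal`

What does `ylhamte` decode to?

anxiety

g(6)→g(6) and a(0)→y(24) fit y≡23x+24 (mod 26); the inverse of 23 mod 26 is 17. Treating letters as 0–25, the rule is x ↦ 23x + 24 (mod 26).
Decoding ylhamte: y(24)→17·(24−24)≡0=a; l(11)→17·(11−24)≡13=n; h(7)→17·(7−24)≡23=x; a(0)→17·(0−24)≡8=i; m(12)→17·(12−24)≡4=e; t(19)→17·(19−24)≡19=t; e(4)→17·(4−24)≡24=y (all mod 26).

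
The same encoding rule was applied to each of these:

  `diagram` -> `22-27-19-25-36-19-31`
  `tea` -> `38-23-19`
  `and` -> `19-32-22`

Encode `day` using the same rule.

22-19-43

Letters become their 1-based position plus 18 (so a→19, b→20, …).
On day: d=4→22, a=1→19, y=25→43.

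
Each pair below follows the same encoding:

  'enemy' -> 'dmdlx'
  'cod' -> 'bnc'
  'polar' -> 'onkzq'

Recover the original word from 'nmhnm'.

onion

Compare letters: e→d is +25, n→m is +25, e→d is +25 — a constant shift. It's a constant shift of +25 (ROT25).
Reversing it on nmhnm: n−25=o, m−25=n, h−25=i, n−25=o, m−25=n.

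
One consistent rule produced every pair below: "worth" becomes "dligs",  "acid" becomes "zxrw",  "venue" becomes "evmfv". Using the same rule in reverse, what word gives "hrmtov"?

single

Each pair mirrors across the alphabet (w↔d, o↔l, r↔i): positions sum to 25. Letters are reflected about the middle of the alphabet (position → 25−position): Atbash.
Undoing it on hrmtov: h↔s, r↔i, m↔n, t↔g, o↔l, v↔e.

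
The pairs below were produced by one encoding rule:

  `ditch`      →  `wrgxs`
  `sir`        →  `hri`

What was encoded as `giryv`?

Letters are reflected about the middle of the alphabet (position → 25−position): Atbash.
Reversing it on giryv: g↔t, i↔r, r↔i, y↔b, v↔e.

tribe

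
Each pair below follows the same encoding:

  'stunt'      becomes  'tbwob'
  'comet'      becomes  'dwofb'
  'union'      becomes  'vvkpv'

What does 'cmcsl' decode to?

beard

Shifts by position in stunt: pos 0: s→t (+1), pos 1: t→b (+8), pos 2: u→w (+2), pos 3: n→o (+1), pos 4: t→b (+8) — repeating every 3. A repeating key of period 3 is used — shifts +1, +8, +2 over and over.
Undoing it on cmcsl: c−1=b, m−8=e, c−2=a, s−1=r, l−8=d.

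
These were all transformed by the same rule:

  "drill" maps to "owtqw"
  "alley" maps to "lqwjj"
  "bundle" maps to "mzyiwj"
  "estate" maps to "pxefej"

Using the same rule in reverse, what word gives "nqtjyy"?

Shifts by position in drill: pos 0: d→o (+11), pos 1: r→w (+5), pos 2: i→t (+11), pos 3: l→q (+5) — repeating every 2. A repeating key of period 2 is used — shifts +11, +5 over and over.
Decoding nqtjyy: n−11=c, q−5=l, t−11=i, j−5=e, y−11=n, y−5=t.

client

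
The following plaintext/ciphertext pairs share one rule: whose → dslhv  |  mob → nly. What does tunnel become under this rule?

gfmmvo

Each pair mirrors across the alphabet (w↔d, h↔s, o↔l): positions sum to 25. This is the alphabet-reversal cipher (Atbash): a becomes z, b becomes y, etc.
On tunnel: t↔g, u↔f, n↔m, n↔m, e↔v, l↔o.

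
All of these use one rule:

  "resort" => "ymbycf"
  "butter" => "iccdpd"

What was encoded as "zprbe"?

shirt

In resort: r→y is +7, e→m is +8, s→b is +9, o→y is +10 — the shift increases by 1 each position. Letter i (0-indexed) is shifted by i+7, so successive shifts are 7, 8, 9, ….
Decoding zprbe: z−7=s, p−8=h, r−9=i, b−10=r, e−11=t.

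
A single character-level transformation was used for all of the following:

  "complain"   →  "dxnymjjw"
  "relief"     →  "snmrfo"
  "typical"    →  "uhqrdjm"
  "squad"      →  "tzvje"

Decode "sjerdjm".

Shifts by position in complain: pos 0: c→d (+1), pos 1: o→x (+9), pos 2: m→n (+1), pos 3: p→y (+9) — repeating every 2. The shifts repeat in a cycle of length 2: positions 0,1,… shift by +1, +9, then the pattern repeats.
Reversing it on sjerdjm: s−1=r, j−9=a, e−1=d, r−9=i, d−1=c, j−9=a, m−1=l.

radical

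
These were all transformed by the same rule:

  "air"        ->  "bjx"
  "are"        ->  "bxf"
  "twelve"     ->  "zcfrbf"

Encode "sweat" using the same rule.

The shift depends on letter class: consonant r→x is +6, but vowel a→b is +1. Two shifts are in play — +1 for a/e/i/o/u, +6 for every other letter.
On sweat: s(cons)+6=y, w(cons)+6=c, e(vowel)+1=f, a(vowel)+1=b, t(cons)+6=z.

ycfbz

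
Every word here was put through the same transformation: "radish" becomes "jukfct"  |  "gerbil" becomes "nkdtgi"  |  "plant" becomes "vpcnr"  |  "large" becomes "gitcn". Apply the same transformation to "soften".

pgvhqu

The output letters match the input read backwards, each shifted +2: radish reversed is hsidar. The word is reversed, then every letter is shifted forward by 2.
On soften: reverse → netfos; then shift: n+2=p, e+2=g, t+2=v, f+2=h, o+2=q, s+2=u.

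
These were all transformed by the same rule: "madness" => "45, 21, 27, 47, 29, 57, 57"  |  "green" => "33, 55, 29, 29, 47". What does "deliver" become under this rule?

Each letter becomes 2×(its alphabet position, a=1..z=26) + 19.
On deliver: d=4→27, e=5→29, l=12→43, i=9→37, v=22→63, e=5→29, r=18→55.

27, 29, 43, 37, 63, 29, 55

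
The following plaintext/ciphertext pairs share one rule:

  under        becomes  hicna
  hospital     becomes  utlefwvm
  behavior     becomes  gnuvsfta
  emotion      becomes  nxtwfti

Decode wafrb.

u(20)→h(7) and n(13)→i(8) fit y≡11x+21 (mod 26); the inverse of 11 mod 26 is 19. Each letter's alphabet position (a=0..z=25) is mapped through 11·x+21 mod 26 — an affine cipher.
Reversing it on wafrb: w(22)→19·(22−21)≡19=t; a(0)→19·(0−21)≡17=r; f(5)→19·(5−21)≡8=i; r(17)→19·(17−21)≡2=c; b(1)→19·(1−21)≡10=k (all mod 26).

trick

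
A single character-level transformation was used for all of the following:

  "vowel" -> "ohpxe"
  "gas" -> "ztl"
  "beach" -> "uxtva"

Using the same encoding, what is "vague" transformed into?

It's a constant shift of +19 (ROT19).
On vague: v+19=o, a+19=t, g+19=z, u+19=n, e+19=x.

otznx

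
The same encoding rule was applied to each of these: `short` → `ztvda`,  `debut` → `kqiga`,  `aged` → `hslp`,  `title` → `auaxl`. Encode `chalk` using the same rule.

Shifts by position in short: pos 0: s→z (+7), pos 1: h→t (+12), pos 2: o→v (+7), pos 3: r→d (+12) — repeating every 2. A repeating key of period 2 is used — shifts +7, +12 over and over.
Applying it to chalk: c+7=j, h+12=t, a+7=h, l+12=x, k+7=r.

jthxr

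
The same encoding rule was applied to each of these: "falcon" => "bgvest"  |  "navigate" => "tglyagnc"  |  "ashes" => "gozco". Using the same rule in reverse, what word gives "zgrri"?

f(5)→b(1) and a(0)→g(6) fit y≡25x+6 (mod 26); the inverse of 25 mod 26 is 25. This is an affine cipher: with a=0,…,z=25, each position x becomes (25x+6) mod 26.
Reversing it on zgrri: z(25)→25·(25−6)≡7=h; g(6)→25·(6−6)≡0=a; r(17)→25·(17−6)≡15=p; r(17)→25·(17−6)≡15=p; i(8)→25·(8−6)≡24=y (all mod 26).

happy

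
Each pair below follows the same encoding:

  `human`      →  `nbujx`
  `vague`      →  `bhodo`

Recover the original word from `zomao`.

there

In human: h→n is +6, u→b is +7, m→u is +8, a→j is +9 — the shift increases by 1 each position. Each letter shifts forward by (position + 6), i.e. 6, 7, 8, … — the shift grows by one for each successive letter.
Decoding zomao: z−6=t, o−7=h, m−8=e, a−9=r, o−10=e.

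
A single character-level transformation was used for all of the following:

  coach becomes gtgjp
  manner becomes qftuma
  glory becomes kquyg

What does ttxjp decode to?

porch

Letter i (0-indexed) is shifted by i+4, so successive shifts are 4, 5, 6, ….
Reversing it on ttxjp: t−4=p, t−5=o, x−6=r, j−7=c, p−8=h.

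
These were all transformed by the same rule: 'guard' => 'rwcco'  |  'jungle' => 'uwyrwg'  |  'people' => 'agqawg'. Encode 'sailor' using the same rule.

The rule splits by letter class: vowels +2, consonants +11.
Applying it to sailor: s(cons)+11=d, a(vowel)+2=c, i(vowel)+2=k, l(cons)+11=w, o(vowel)+2=q, r(cons)+11=c.

dckwqc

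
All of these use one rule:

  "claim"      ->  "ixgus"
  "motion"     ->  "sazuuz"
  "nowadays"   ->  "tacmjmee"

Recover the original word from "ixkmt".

Shifts by position in claim: pos 0: c→i (+6), pos 1: l→x (+12), pos 2: a→g (+6), pos 3: i→u (+12) — repeating every 2. The shifts repeat in a cycle of length 2: positions 0,1,… shift by +6, +12, then the pattern repeats.
Reversing it on ixkmt: i−6=c, x−12=l, k−6=e, m−12=a, t−6=n.

clean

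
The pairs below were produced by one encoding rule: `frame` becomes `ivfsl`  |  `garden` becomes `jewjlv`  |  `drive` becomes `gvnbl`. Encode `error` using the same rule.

hvwuy

Letter i (0-indexed) is shifted by i+3, so successive shifts are 3, 4, 5, ….
On error: e+3=h, r+4=v, r+5=w, o+6=u, r+7=y.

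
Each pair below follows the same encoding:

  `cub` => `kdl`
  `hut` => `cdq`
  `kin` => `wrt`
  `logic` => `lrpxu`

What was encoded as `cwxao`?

front

Read the word backwards and shift each letter +9.
Decoding cwxao: shift back: c−9=t, w−9=n, x−9=o, a−9=r, o−9=f → tnorf; then reverse → front.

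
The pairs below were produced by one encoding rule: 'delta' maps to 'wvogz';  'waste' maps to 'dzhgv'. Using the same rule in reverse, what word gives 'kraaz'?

Each pair mirrors across the alphabet (d↔w, e↔v, l↔o): positions sum to 25. This is the alphabet-reversal cipher (Atbash): a becomes z, b becomes y, etc.
Undoing it on kraaz: k↔p, r↔i, a↔z, a↔z, z↔a.

pizza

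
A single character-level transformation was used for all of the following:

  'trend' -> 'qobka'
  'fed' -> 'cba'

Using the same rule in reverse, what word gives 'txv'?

way

Compare letters: t→q is +23, r→o is +23, e→b is +23 — a constant shift. This is a Caesar cipher with shift 23.
Reversing it on txv: t−23=w, x−23=a, v−23=y.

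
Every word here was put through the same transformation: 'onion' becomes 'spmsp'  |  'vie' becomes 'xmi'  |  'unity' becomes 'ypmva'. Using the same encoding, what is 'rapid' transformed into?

termf

The rule splits by letter class: vowels +4, consonants +2.
Applying it to rapid: r(cons)+2=t, a(vowel)+4=e, p(cons)+2=r, i(vowel)+4=m, d(cons)+2=f.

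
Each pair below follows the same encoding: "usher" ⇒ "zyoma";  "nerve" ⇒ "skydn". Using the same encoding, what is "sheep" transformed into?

In usher: u→z is +5, s→y is +6, h→o is +7, e→m is +8 — the shift increases by 1 each position. Each letter shifts forward by (position + 5), i.e. 5, 6, 7, … — the shift grows by one for each successive letter.
On sheep: s+5=x, h+6=n, e+7=l, e+8=m, p+9=y.

xnlmy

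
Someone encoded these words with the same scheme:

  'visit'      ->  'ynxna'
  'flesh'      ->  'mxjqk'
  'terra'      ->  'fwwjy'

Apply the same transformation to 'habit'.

The word is reversed, then every letter is shifted forward by 5.
Applying it to habit: reverse → tibah; then shift: t+5=y, i+5=n, b+5=g, a+5=f, h+5=m.

yngfm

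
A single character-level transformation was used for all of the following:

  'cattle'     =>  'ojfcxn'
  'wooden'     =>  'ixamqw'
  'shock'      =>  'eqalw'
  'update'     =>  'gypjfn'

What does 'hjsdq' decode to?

vague

Shifts by position in cattle: pos 0: c→o (+12), pos 1: a→j (+9), pos 2: t→f (+12), pos 3: t→c (+9) — repeating every 2. A repeating key of period 2 is used — shifts +12, +9 over and over.
Undoing it on hjsdq: h−12=v, j−9=a, s−12=g, d−9=u, q−12=e.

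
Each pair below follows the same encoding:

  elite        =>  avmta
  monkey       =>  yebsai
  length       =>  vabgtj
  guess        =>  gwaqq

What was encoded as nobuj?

e(4)→a(0) and l(11)→v(21) fit y≡3x+14 (mod 26); the inverse of 3 mod 26 is 9. Each letter's alphabet position (a=0..z=25) is mapped through 3·x+14 mod 26 — an affine cipher.
Reversing it on nobuj: n(13)→9·(13−14)≡17=r; o(14)→9·(14−14)≡0=a; b(1)→9·(1−14)≡13=n; u(20)→9·(20−14)≡2=c; j(9)→9·(9−14)≡7=h (all mod 26).

ranch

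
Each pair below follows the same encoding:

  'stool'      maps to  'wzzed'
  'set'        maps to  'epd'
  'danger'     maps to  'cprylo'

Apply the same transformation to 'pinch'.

snyta

The output letters match the input read backwards, each shifted +11: stool reversed is loots. Two steps: reverse the string, then apply a Caesar shift of +11.
For pinch: reverse → hcnip; then shift: h+11=s, c+11=n, n+11=y, i+11=t, p+11=a.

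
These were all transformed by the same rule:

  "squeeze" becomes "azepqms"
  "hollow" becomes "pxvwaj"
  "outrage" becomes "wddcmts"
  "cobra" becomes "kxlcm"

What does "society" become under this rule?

In squeeze: s→a is +8, q→z is +9, u→e is +10, e→p is +11 — the shift increases by 1 each position. Letter i (0-indexed) is shifted by i+8, so successive shifts are 8, 9, 10, ….
On society: s+8=a, o+9=x, c+10=m, i+11=t, e+12=q, t+13=g, y+14=m.

axmtqgm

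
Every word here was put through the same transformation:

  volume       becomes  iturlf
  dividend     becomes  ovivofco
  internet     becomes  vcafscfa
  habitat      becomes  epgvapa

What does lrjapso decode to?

mustard

v(21)→i(8) and o(14)→t(19) fit y≡17x+15 (mod 26); the inverse of 17 mod 26 is 23. This is an affine cipher: with a=0,…,z=25, each position x becomes (17x+15) mod 26.
Undoing it on lrjapso: l(11)→23·(11−15)≡12=m; r(17)→23·(17−15)≡20=u; j(9)→23·(9−15)≡18=s; a(0)→23·(0−15)≡19=t; p(15)→23·(15−15)≡0=a; s(18)→23·(18−15)≡17=r; o(14)→23·(14−15)≡3=d (all mod 26).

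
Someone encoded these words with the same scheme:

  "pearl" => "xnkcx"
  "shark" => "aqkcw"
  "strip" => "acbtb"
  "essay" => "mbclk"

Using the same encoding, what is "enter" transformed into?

In pearl: p→x is +8, e→n is +9, a→k is +10, r→c is +11 — the shift increases by 1 each position. The shift increases by 1 at each position, starting from +8: 8, 9, 10, ….
Applying it to enter: e+8=m, n+9=w, t+10=d, e+11=p, r+12=d.

mwdpd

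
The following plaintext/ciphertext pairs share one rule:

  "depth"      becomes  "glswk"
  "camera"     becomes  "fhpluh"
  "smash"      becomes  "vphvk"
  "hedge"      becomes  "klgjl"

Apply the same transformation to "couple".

The rule splits by letter class: vowels +7, consonants +3.
Applying it to couple: c(cons)+3=f, o(vowel)+7=v, u(vowel)+7=b, p(cons)+3=s, l(cons)+3=o, e(vowel)+7=l.

fvbsol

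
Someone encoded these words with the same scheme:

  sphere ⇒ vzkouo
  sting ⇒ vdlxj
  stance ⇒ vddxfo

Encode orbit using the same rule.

Shifts by position in sphere: pos 0: s→v (+3), pos 1: p→z (+10), pos 2: h→k (+3), pos 3: e→o (+10) — repeating every 2. The shifts repeat in a cycle of length 2: positions 0,1,… shift by +3, +10, then the pattern repeats.
For orbit: o+3=r, r+10=b, b+3=e, i+10=s, t+3=w.

rbesw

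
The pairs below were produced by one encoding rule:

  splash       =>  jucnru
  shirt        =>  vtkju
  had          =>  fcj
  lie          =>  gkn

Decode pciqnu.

slogan

The output letters match the input read backwards, each shifted +2: splash reversed is hsalps. Two steps: reverse the string, then apply a Caesar shift of +2.
Undoing it on pciqnu: shift back: p−2=n, c−2=a, i−2=g, q−2=o, n−2=l, u−2=s → nagols; then reverse → slogan.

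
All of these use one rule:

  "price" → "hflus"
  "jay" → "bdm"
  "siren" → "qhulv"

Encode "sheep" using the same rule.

The output letters match the input read backwards, each shifted +3: price reversed is ecirp. The word is reversed, then every letter is shifted forward by 3.
For sheep: reverse → peehs; then shift: p+3=s, e+3=h, e+3=h, h+3=k, s+3=v.

shhkv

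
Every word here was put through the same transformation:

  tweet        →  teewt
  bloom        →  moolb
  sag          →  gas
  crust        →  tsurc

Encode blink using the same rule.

The output letters match the input read backwards: tweet reversed is teewt. It's just the letters in reverse order.
Applying it to blink: reverse → knilb.

knilb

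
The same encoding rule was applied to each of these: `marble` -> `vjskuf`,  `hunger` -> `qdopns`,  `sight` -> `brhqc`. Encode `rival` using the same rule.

The shifts repeat in a cycle of length 3: positions 0,1,… shift by +9, +9, +1, then the pattern repeats.
Applying it to rival: r+9=a, i+9=r, v+1=w, a+9=j, l+9=u.

arwju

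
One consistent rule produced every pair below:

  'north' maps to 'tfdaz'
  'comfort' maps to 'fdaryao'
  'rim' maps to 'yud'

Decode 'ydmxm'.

Read the word backwards and shift each letter +12.
Reversing it on ydmxm: shift back: y−12=m, d−12=r, m−12=a, x−12=l, m−12=a → mrala; then reverse → alarm.

alarm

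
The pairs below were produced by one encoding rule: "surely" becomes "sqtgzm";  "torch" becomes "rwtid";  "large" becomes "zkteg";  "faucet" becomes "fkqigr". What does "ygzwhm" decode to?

s(18)→s(18) and u(20)→q(16) fit y≡25x+10 (mod 26); the inverse of 25 mod 26 is 25. This is an affine cipher: with a=0,…,z=25, each position x becomes (25x+10) mod 26.
Undoing it on ygzwhm: y(24)→25·(24−10)≡12=m; g(6)→25·(6−10)≡4=e; z(25)→25·(25−10)≡11=l; w(22)→25·(22−10)≡14=o; h(7)→25·(7−10)≡3=d; m(12)→25·(12−10)≡24=y (all mod 26).

melody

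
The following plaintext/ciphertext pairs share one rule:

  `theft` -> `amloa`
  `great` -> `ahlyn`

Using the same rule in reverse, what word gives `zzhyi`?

brass

Read the word backwards and shift each letter +7.
Undoing it on zzhyi: shift back: z−7=s, z−7=s, h−7=a, y−7=r, i−7=b → ssarb; then reverse → brass.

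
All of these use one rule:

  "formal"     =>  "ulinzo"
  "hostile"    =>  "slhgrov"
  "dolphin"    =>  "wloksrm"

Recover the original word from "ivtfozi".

Letters are reflected about the middle of the alphabet (position → 25−position): Atbash.
Reversing it on ivtfozi: i↔r, v↔e, t↔g, f↔u, o↔l, z↔a, i↔r.

regular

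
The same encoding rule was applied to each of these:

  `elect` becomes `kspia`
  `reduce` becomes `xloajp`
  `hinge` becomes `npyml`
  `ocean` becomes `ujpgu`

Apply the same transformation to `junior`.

pbyovc

Shifts by position in elect: pos 0: e→k (+6), pos 1: l→s (+7), pos 2: e→p (+11), pos 3: c→i (+6), pos 4: t→a (+7) — repeating every 3. A repeating key of period 3 is used — shifts +6, +7, +11 over and over.
For junior: j+6=p, u+7=b, n+11=y, i+6=o, o+7=v, r+11=c.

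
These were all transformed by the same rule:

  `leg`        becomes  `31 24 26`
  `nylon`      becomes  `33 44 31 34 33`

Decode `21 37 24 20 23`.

bread

Each letter is replaced by its alphabet position (a=1..z=26) + 19.
Decoding 21 37 24 20 23: 21→(21−19)÷1=2=b, 37→(37−19)÷1=18=r, 24→(24−19)÷1=5=e, 20→(20−19)÷1=1=a, 23→(23−19)÷1=4=d.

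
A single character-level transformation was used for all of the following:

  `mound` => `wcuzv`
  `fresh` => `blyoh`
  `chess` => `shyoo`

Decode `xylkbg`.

m(12)→w(22) and o(14)→c(2) fit y≡3x+12 (mod 26); the inverse of 3 mod 26 is 9. Each letter's alphabet position (a=0..z=25) is mapped through 3·x+12 mod 26 — an affine cipher.
Undoing it on xylkbg: x(23)→9·(23−12)≡21=v; y(24)→9·(24−12)≡4=e; l(11)→9·(11−12)≡17=r; k(10)→9·(10−12)≡8=i; b(1)→9·(1−12)≡5=f; g(6)→9·(6−12)≡24=y (all mod 26).

verify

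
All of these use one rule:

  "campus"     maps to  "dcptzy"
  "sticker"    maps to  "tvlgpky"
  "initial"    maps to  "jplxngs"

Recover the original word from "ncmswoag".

In campus: c→d is +1, a→c is +2, m→p is +3, p→t is +4 — the shift increases by 1 each position. Each letter shifts forward by (position + 1), i.e. 1, 2, 3, … — the shift grows by one for each successive letter.
Reversing it on ncmswoag: n−1=m, c−2=a, m−3=j, s−4=o, w−5=r, o−6=i, a−7=t, g−8=y.

majority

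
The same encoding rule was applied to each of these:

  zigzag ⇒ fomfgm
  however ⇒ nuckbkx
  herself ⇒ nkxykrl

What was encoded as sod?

It's a constant shift of +6 (ROT6).
Reversing it on sod: s−6=m, o−6=i, d−6=x.

mix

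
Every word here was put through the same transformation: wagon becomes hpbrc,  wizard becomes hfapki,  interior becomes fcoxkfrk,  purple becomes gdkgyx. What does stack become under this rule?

zoptj

w(22)→h(7) and a(0)→p(15) fit y≡15x+15 (mod 26); the inverse of 15 mod 26 is 7. Treating letters as 0–25, the rule is x ↦ 15x + 15 (mod 26).
For stack: s(18)→15·18+15≡25=z; t(19)→15·19+15≡14=o; a(0)→15·0+15≡15=p; c(2)→15·2+15≡19=t; k(10)→15·10+15≡9=j (all mod 26).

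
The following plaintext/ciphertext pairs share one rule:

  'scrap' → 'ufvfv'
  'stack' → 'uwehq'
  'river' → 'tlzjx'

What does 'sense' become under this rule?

uhrxk

In scrap: s→u is +2, c→f is +3, r→v is +4, a→f is +5 — the shift increases by 1 each position. The shift increases by 1 at each position, starting from +2: 2, 3, 4, ….
Applying it to sense: s+2=u, e+3=h, n+4=r, s+5=x, e+6=k.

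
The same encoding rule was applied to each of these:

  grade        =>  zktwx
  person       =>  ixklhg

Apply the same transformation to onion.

This is a Caesar cipher with shift 19.
On onion: o+19=h, n+19=g, i+19=b, o+19=h, n+19=g.

hgbhg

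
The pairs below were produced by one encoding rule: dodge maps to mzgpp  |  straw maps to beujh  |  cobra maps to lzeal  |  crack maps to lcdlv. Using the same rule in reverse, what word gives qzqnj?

It's a Vigenère-style cipher with numeric key [9,11,3]: position i shifts by key[i mod 3].
Reversing it on qzqnj: q−9=h, z−11=o, q−3=n, n−9=e, j−11=y.

honey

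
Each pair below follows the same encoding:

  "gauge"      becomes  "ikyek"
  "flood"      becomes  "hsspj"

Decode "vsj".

The output letters match the input read backwards, each shifted +4: gauge reversed is eguag. Two steps: reverse the string, then apply a Caesar shift of +4.
Decoding vsj: shift back: v−4=r, s−4=o, j−4=f → rof; then reverse → for.

for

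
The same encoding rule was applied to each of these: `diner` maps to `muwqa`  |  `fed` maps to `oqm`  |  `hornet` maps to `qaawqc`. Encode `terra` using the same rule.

cqaam

The shift depends on letter class: consonant d→m is +9, but vowel i→u is +12. Two shifts are in play — +12 for a/e/i/o/u, +9 for every other letter.
On terra: t(cons)+9=c, e(vowel)+12=q, r(cons)+9=a, r(cons)+9=a, a(vowel)+12=m.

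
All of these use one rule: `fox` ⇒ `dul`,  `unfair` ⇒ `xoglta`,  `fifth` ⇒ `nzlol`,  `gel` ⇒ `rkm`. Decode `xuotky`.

senior

The output letters match the input read backwards, each shifted +6: fox reversed is xof. Two steps: reverse the string, then apply a Caesar shift of +6.
Undoing it on xuotky: shift back: x−6=r, u−6=o, o−6=i, t−6=n, k−6=e, y−6=s → roines; then reverse → senior.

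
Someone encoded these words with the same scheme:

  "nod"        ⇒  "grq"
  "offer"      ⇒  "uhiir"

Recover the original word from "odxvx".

usual

The output letters match the input read backwards, each shifted +3: nod reversed is don. Two steps: reverse the string, then apply a Caesar shift of +3.
Reversing it on odxvx: shift back: o−3=l, d−3=a, x−3=u, v−3=s, x−3=u → lausu; then reverse → usual.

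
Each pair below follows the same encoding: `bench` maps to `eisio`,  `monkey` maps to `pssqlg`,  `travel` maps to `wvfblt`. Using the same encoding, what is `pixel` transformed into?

In bench: b→e is +3, e→i is +4, n→s is +5, c→i is +6 — the shift increases by 1 each position. The shift increases by 1 at each position, starting from +3: 3, 4, 5, ….
On pixel: p+3=s, i+4=m, x+5=c, e+6=k, l+7=s.

smcks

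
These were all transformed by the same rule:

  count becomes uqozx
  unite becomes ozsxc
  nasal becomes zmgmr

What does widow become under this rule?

wslqw

Treating letters as 0–25, the rule is x ↦ 17x + 12 (mod 26).
Applying it to widow: w(22)→17·22+12≡22=w; i(8)→17·8+12≡18=s; d(3)→17·3+12≡11=l; o(14)→17·14+12≡16=q; w(22)→17·22+12≡22=w (all mod 26).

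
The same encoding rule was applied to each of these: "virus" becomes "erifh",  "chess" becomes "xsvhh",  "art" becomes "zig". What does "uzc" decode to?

fax

Each pair mirrors across the alphabet (v↔e, i↔r, r↔i): positions sum to 25. This is the alphabet-reversal cipher (Atbash): a becomes z, b becomes y, etc.
Undoing it on uzc: u↔f, z↔a, c↔x.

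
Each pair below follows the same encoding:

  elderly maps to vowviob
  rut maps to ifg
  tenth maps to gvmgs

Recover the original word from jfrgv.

quite

Each letter is replaced by its mirror in the alphabet: a↔z, b↔y, c↔x, and so on (the Atbash cipher).
Reversing it on jfrgv: j↔q, f↔u, r↔i, g↔t, v↔e.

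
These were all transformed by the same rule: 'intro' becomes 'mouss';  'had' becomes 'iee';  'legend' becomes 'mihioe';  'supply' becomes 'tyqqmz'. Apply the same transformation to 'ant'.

The shift depends on letter class: consonant n→o is +1, but vowel i→m is +4. The rule splits by letter class: vowels +4, consonants +1.
Applying it to ant: a(vowel)+4=e, n(cons)+1=o, t(cons)+1=u.

eou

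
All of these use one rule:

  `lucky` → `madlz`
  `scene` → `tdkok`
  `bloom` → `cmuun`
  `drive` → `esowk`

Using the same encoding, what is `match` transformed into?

ngudi

The shift depends on letter class: consonant l→m is +1, but vowel u→a is +6. Vowels shift forward by 6 and consonants shift forward by 1.
On match: m(cons)+1=n, a(vowel)+6=g, t(cons)+1=u, c(cons)+1=d, h(cons)+1=i.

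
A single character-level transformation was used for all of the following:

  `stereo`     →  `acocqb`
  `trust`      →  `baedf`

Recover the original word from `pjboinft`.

hardware

Each letter shifts forward by (position + 8), i.e. 8, 9, 10, … — the shift grows by one for each successive letter.
Reversing it on pjboinft: p−8=h, j−9=a, b−10=r, o−11=d, i−12=w, n−13=a, f−14=r, t−15=e.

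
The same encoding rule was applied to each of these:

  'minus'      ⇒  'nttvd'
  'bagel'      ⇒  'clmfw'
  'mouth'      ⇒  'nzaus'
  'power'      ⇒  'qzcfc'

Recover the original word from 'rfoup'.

quite

Shifts by position in minus: pos 0: m→n (+1), pos 1: i→t (+11), pos 2: n→t (+6), pos 3: u→v (+1), pos 4: s→d (+11) — repeating every 3. The shifts repeat in a cycle of length 3: positions 0,1,… shift by +1, +11, +6, then the pattern repeats.
Undoing it on rfoup: r−1=q, f−11=u, o−6=i, u−1=t, p−11=e.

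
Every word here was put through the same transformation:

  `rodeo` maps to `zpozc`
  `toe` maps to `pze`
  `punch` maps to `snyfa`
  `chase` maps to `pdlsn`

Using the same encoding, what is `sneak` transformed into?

vlpyd

The output letters match the input read backwards, each shifted +11: rodeo reversed is oedor. Read the word backwards and shift each letter +11.
On sneak: reverse → kaens; then shift: k+11=v, a+11=l, e+11=p, n+11=y, s+11=d.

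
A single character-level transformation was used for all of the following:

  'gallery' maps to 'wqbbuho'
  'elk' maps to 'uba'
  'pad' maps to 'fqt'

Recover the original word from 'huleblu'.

Compare letters: g→w is +16, a→q is +16, l→b is +16 — a constant shift. Each letter is shifted forward by 16 in the alphabet (a Caesar shift of +16).
Decoding huleblu: h−16=r, u−16=e, l−16=v, e−16=o, b−16=l, l−16=v, u−16=e.

revolve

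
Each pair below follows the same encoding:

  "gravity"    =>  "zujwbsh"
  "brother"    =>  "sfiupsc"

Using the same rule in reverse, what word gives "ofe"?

den

The output letters match the input read backwards, each shifted +1: gravity reversed is ytivarg. Read the word backwards and shift each letter +1.
Decoding ofe: shift back: o−1=n, f−1=e, e−1=d → ned; then reverse → den.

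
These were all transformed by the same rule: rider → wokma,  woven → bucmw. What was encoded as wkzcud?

In rider: r→w is +5, i→o is +6, d→k is +7, e→m is +8 — the shift increases by 1 each position. Letter i (0-indexed) is shifted by i+5, so successive shifts are 5, 6, 7, ….
Undoing it on wkzcud: w−5=r, k−6=e, z−7=s, c−8=u, u−9=l, d−10=t.

result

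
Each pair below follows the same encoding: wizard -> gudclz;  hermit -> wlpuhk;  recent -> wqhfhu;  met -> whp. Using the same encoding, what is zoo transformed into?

The output letters match the input read backwards, each shifted +3: wizard reversed is draziw. The word is reversed, then every letter is shifted forward by 3.
For zoo: reverse → ooz; then shift: o+3=r, o+3=r, z+3=c.

rrc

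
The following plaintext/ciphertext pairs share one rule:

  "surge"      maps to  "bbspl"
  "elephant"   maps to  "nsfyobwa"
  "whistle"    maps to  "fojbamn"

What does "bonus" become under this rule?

Shifts by position in surge: pos 0: s→b (+9), pos 1: u→b (+7), pos 2: r→s (+1), pos 3: g→p (+9), pos 4: e→l (+7) — repeating every 3. The shifts repeat in a cycle of length 3: positions 0,1,… shift by +9, +7, +1, then the pattern repeats.
On bonus: b+9=k, o+7=v, n+1=o, u+9=d, s+7=z.

kvodz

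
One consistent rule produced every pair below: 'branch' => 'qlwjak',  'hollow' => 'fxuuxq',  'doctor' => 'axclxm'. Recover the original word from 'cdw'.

Read the word backwards and shift each letter +9.
Decoding cdw: shift back: c−9=t, d−9=u, w−9=n → tun; then reverse → nut.

nut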